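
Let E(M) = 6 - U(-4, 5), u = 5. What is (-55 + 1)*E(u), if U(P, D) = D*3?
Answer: 486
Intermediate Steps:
U(P, D) = 3*D
E(M) = -9 (E(M) = 6 - 3*5 = 6 - 1*15 = 6 - 15 = -9)
(-55 + 1)*E(u) = (-55 + 1)*(-9) = -54*(-9) = 486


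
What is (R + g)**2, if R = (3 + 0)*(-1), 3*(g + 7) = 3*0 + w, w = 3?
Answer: 81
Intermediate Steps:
g = -6 (g = -7 + (3*0 + 3)/3 = -7 + (0 + 3)/3 = -7 + (1/3)*3 = -7 + 1 = -6)
R = -3 (R = 3*(-1) = -3)
(R + g)**2 = (-3 - 6)**2 = (-9)**2 = 81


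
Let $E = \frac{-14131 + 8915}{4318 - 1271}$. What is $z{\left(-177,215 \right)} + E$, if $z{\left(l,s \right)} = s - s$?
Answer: $- \frac{5216}{3047} \approx -1.7118$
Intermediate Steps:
$z{\left(l,s \right)} = 0$
$E = - \frac{5216}{3047} \approx -1.7118$
$z{\left(-177,215 \right)} + E = 0 - \frac{5216}{3047} = - \frac{5216}{3047}$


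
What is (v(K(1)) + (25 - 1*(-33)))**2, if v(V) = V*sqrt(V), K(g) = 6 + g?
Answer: 3707 + 812*sqrt(7) ≈ 5855.4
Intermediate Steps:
v(V) = V**(3/2)
(v(K(1)) + (25 - 1*(-33)))**2 = ((6 + 1)**(3/2) + (25 - 1*(-33)))**2 = (7**(3/2) + (25 + 33))**2 = (7*sqrt(7) + 58)**2 = (58 + 7*sqrt(7))**2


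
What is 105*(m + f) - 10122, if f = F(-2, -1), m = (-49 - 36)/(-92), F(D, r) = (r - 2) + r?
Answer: -960939/92 ≈ -10445.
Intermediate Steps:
F(D, r) = -2 + 2*r (F(D, r) = (-2 + r) + r = -2 + 2*r)
m = 85/92 (m = -85*(-1/92) = 85/92 ≈ 0.92391)
f = -4 (f = -2 + 2*(-1) = -2 - 2 = -4)
105*(m + f) - 10122 = 105*(85/92 - 4) - 10122 = 105*(-283/92) - 10122 = -29715/92 - 10122 = -960939/92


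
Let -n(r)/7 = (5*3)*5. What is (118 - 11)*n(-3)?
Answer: -56175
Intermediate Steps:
n(r) = -525 (n(r) = -7*5*3*5 = -105*5 = -7*75 = -525)
(118 - 11)*n(-3) = (118 - 11)*(-525) = 107*(-525) = -56175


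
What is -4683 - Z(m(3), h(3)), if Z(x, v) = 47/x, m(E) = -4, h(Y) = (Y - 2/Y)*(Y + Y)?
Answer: -18685/4 ≈ -4671.3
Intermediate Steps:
h(Y) = 2*Y*(Y - 2/Y) (h(Y) = (Y - 2/Y)*(2*Y) = 2*Y*(Y - 2/Y))
-4683 - Z(m(3), h(3)) = -4683 - 47/(-4) = -4683 - 47*(-1)/4 = -4683 - 1*(-47/4) = -4683 + 47/4 = -18685/4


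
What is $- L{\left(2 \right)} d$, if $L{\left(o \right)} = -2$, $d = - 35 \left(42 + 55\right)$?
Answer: $-6790$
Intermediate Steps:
$d = -3395$ ($d = \left(-35\right) 97 = -3395$)
$- L{\left(2 \right)} d = - \left(-2\right) \left(-3395\right) = \left(-1\right) 6790 = -6790$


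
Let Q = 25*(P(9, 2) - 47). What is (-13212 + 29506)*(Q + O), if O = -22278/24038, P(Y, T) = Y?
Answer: -186227205566/12019 ≈ -1.5494e+7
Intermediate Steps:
Q = -950 (Q = 25*(9 - 47) = 25*(-38) = -950)
O = -11139/12019 (O = -22278*1/24038 = -11139/12019 ≈ -0.92678)
(-13212 + 29506)*(Q + O) = (-13212 + 29506)*(-950 - 11139/12019) = 16294*(-11429189/12019) = -186227205566/12019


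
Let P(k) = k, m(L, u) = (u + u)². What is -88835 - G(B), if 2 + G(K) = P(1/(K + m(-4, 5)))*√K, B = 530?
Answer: -88833 - √530/630 ≈ -88833.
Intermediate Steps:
m(L, u) = 4*u² (m(L, u) = (2*u)² = 4*u²)
G(K) = -2 + √K/(100 + K) (G(K) = -2 + √K/(K + 4*5²) = -2 + √K/(K + 4*25) = -2 + √K/(K + 100) = -2 + √K/(100 + K))
-88835 - G(B) = -88835 - (-200 + √530 - 2*530)/(100 + 530) = -88835 - (-200 + √530 - 1060)/630 = -88835 - (-1260 + √530)/630 = -88835 - (-2 + √530/630) = -88835 + (2 - √530/630) = -88833 - √530/630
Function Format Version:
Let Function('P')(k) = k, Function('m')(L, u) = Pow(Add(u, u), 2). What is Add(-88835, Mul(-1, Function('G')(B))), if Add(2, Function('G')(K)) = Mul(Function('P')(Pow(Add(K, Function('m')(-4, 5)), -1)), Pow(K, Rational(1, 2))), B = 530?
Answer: Add(-88833, Mul(Rational(-1, 630), Pow(530, Rational(1, 2)))) ≈ -88833.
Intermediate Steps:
Function('m')(L, u) = Mul(4, Pow(u, 2)) (Function('m')(L, u) = Pow(Mul(2, u), 2) = Mul(4, Pow(u, 2)))
Function('G')(K) = Add(-2, Mul(Pow(K, Rational(1, 2)), Pow(Add(100, K), -1))) (Function('G')(K) = Add(-2, Mul(Pow(Add(K, Mul(4, Pow(5, 2))), -1), Pow(K, Rational(1, 2)))) = Add(-2, Mul(Pow(Add(K, Mul(4, 25)), -1), Pow(K, Rational(1, 2)))) = Add(-2, Mul(Pow(Add(K, 100), -1), Pow(K, Rational(1, 2)))) = Add(-2, Mul(Pow(Add(100, K), -1), Pow(K, Rational(1, 2)))) = Add(-2, Mul(Pow(K, Rational(1, 2)), Pow(Add(100, K), -1))))
Add(-88835, Mul(-1, Function('G')(B))) = Add(-88835, Mul(-1, Mul(Pow(Add(100, 530), -1), Add(-200, Pow(530, Rational(1, 2)), Mul(-2, 530))))) = Add(-88835, Mul(-1, Mul(Pow(630, -1), Add(-200, Pow(530, Rational(1, 2)), -1060)))) = Add(-88835, Mul(-1, Mul(Rational(1, 630), Add(-1260, Pow(530, Rational(1, 2)))))) = Add(-88835, Mul(-1, Add(-2, Mul(Rational(1, 630), Pow(530, Rational(1, 2)))))) = Add(-88835, Add(2, Mul(Rational(-1, 630), Pow(530, Rational(1, 2))))) = Add(-88833, Mul(Rational(-1, 630), Pow(530, Rational(1, 2))))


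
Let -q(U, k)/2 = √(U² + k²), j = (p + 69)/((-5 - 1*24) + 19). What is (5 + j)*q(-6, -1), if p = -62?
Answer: -43*√37/5 ≈ -52.312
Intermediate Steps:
j = -7/10 (j = (-62 + 69)/((-5 - 1*24) + 19) = 7/((-5 - 24) + 19) = 7/(-29 + 19) = 7/(-10) = 7*(-⅒) = -7/10 ≈ -0.70000)
q(U, k) = -2*√(U² + k²)
(5 + j)*q(-6, -1) = (5 - 7/10)*(-2*√((-6)² + (-1)²)) = 43*(-2*√(36 + 1))/10 = 43*(-2*√37)/10 = -43*√37/5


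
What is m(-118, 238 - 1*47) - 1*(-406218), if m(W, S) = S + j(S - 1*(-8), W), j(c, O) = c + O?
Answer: 406490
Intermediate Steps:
j(c, O) = O + c
m(W, S) = 8 + W + 2*S (m(W, S) = S + (W + (S - 1*(-8))) = S + (W + (S + 8)) = S + (W + (8 + S)) = S + (8 + S + W) = 8 + W + 2*S)
m(-118, 238 - 1*47) - 1*(-406218) = (8 - 118 + 2*(238 - 1*47)) - 1*(-406218) = (8 - 118 + 2*(238 - 47)) + 406218 = (8 - 118 + 2*191) + 406218 = (8 - 118 + 382) + 406218 = 272 + 406218 = 406490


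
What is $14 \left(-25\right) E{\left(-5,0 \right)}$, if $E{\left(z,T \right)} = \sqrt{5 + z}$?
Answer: $0$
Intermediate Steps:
$14 \left(-25\right) E{\left(-5,0 \right)} = 14 \left(-25\right) \sqrt{5 - 5} = - 350 \sqrt{0} = \left(-350\right) 0 = 0$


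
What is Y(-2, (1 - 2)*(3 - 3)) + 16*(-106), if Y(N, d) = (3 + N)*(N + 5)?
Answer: -1693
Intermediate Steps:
Y(N, d) = (3 + N)*(5 + N)
Y(-2, (1 - 2)*(3 - 3)) + 16*(-106) = (15 + (-2)² + 8*(-2)) + 16*(-106) = (15 + 4 - 16) - 1696 = 3 - 1696 = -1693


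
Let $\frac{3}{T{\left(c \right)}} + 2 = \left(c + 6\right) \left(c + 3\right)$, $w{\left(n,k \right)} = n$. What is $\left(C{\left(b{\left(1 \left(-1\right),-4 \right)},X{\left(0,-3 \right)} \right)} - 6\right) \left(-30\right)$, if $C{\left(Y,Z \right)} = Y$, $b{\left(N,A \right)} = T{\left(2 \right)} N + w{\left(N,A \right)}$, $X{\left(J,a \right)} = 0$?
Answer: $\frac{4035}{19} \approx 212.37$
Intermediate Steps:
$T{\left(c \right)} = \frac{3}{-2 + \left(3 + c\right) \left(6 + c\right)}$ ($T{\left(c \right)} = \frac{3}{-2 + \left(c + 6\right) \left(c + 3\right)} = \frac{3}{-2 + \left(6 + c\right) \left(3 + c\right)} = \frac{3}{-2 + \left(3 + c\right) \left(6 + c\right)}$)
$b{\left(N,A \right)} = \frac{41 N}{38}$ ($b{\left(N,A \right)} = \frac{3}{16 + 2^{2} + 9 \cdot 2} N + N = \frac{3}{16 + 4 + 18} N + N = \frac{3}{38} N + N = 3 \cdot \frac{1}{38} N + N = \frac{3 N}{38} + N = \frac{41 N}{38}$)
$\left(C{\left(b{\left(1 \left(-1\right),-4 \right)},X{\left(0,-3 \right)} \right)} - 6\right) \left(-30\right) = \left(\frac{41 \cdot 1 \left(-1\right)}{38} - 6\right) \left(-30\right) = \left(\frac{41}{38} \left(-1\right) - 6\right) \left(-30\right) = \left(- \frac{41}{38} - 6\right) \left(-30\right) = \left(- \frac{269}{38}\right) \left(-30\right) = \frac{4035}{19}$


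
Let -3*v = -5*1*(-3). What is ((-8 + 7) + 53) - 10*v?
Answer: 102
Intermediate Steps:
v = -5 (v = -(-5*1)*(-3)/3 = -(-5)*(-3)/3 = -⅓*15 = -5)
((-8 + 7) + 53) - 10*v = ((-8 + 7) + 53) - 10*(-5) = (-1 + 53) + 50 = 52 + 50 = 102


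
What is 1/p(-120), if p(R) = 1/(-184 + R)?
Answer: -304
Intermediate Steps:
1/p(-120) = 1/(1/(-184 - 120)) = 1/(1/(-304)) = 1/(-1/304) = -304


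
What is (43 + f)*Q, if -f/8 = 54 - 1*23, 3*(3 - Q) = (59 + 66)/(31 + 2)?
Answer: -35260/99 ≈ -356.16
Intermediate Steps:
Q = 172/99 (Q = 3 - (59 + 66)/(3*(31 + 2)) = 3 - 125/(3*33) = 3 - ⅓*125/33 = 3 - 125/99 = 172/99 ≈ 1.7374)
f = -248 (f = -8*(54 - 1*23) = -8*(54 - 23) = -8*31 = -248)
(43 + f)*Q = (43 - 248)*(172/99) = -205*172/99 = -35260/99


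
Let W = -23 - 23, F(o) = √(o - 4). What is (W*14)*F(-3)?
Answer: -644*I*√7 ≈ -1703.9*I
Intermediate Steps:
F(o) = √(-4 + o)
W = -46
(W*14)*F(-3) = (-46*14)*√(-4 - 3) = -644*I*√7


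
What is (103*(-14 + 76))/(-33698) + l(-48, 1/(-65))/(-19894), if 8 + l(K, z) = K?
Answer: -22019/117943 ≈ -0.18669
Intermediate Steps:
l(K, z) = -8 + K
(103*(-14 + 76))/(-33698) + l(-48, 1/(-65))/(-19894) = (103*(-14 + 76))/(-33698) + (-8 - 48)/(-19894) = (103*62)*(-1/33698) - 56*(-1/19894) = 6386*(-1/33698) + 4/1421 = -3193/16849 + 4/1421 = -22019/117943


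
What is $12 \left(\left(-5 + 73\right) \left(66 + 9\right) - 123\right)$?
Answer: $59724$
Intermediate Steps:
$12 \left(\left(-5 + 73\right) \left(66 + 9\right) - 123\right) = 12 \left(68 \cdot 75 - 123\right) = 12 \left(5100 - 123\right) = 12 \cdot 4977 = 59724$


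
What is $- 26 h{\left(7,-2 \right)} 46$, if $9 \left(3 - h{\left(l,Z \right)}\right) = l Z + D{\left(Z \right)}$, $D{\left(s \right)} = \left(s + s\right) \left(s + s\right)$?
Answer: $- \frac{29900}{9} \approx -3322.2$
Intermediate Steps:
$D{\left(s \right)} = 4 s^{2}$ ($D{\left(s \right)} = 2 s 2 s = 4 s^{2}$)
$h{\left(l,Z \right)} = 3 - \frac{4 Z^{2}}{9} - \frac{Z l}{9}$ ($h{\left(l,Z \right)} = 3 - \frac{l Z + 4 Z^{2}}{9} = 3 - \frac{Z l + 4 Z^{2}}{9} = 3 - \frac{4 Z^{2} + Z l}{9} = 3 - \left(\frac{4 Z^{2}}{9} + \frac{Z l}{9}\right) = 3 - \frac{4 Z^{2}}{9} - \frac{Z l}{9}$)
$- 26 h{\left(7,-2 \right)} 46 = - 26 \left(3 - \frac{4 \left(-2\right)^{2}}{9} - \left(- \frac{2}{9}\right) 7\right) 46 = - 26 \left(3 - \frac{16}{9} + \frac{14}{9}\right) 46 = \left(-26\right) \frac{25}{9} \cdot 46 = \left(- \frac{650}{9}\right) 46 = - \frac{29900}{9}$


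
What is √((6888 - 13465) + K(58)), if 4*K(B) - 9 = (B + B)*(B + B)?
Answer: 3*I*√1427/2 ≈ 56.663*I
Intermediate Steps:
K(B) = 9/4 + B² (K(B) = 9/4 + ((B + B)*(B + B))/4 = 9/4 + ((2*B)*(2*B))/4 = 9/4 + (4*B²)/4 = 9/4 + B²)
√((6888 - 13465) + K(58)) = √((6888 - 13465) + (9/4 + 58²)) = √(-6577 + (9/4 + 3364)) = √(-6577 + 13465/4) = √(-12843/4) = 3*I*√1427/2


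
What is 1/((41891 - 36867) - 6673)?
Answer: -1/1649 ≈ -0.00060643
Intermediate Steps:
1/((41891 - 36867) - 6673) = 1/(5024 - 6673) = 1/(-1649) = -1/1649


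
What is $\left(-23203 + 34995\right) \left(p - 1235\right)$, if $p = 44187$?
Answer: $506489984$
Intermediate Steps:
$\left(-23203 + 34995\right) \left(p - 1235\right) = \left(-23203 + 34995\right) \left(44187 - 1235\right) = 11792 \cdot 42952 = 506489984$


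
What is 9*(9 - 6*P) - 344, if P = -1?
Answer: -209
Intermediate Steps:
9*(9 - 6*P) - 344 = 9*(9 - 6*(-1)) - 344 = 9*(9 + 6) - 344 = 9*15 - 344 = 135 - 344 = -209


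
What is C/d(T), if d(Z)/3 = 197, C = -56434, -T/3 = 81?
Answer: -56434/591 ≈ -95.489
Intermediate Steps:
T = -243 (T = -3*81 = -243)
d(Z) = 591 (d(Z) = 3*197 = 591)
C/d(T) = -56434/591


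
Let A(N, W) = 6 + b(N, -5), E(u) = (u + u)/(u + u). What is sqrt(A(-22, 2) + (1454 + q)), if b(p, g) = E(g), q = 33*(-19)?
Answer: sqrt(834) ≈ 28.879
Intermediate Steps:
q = -627
E(u) = 1 (E(u) = (2*u)/((2*u)) = (2*u)*(1/(2*u)) = 1)
b(p, g) = 1
A(N, W) = 7 (A(N, W) = 6 + 1 = 7)
sqrt(A(-22, 2) + (1454 + q)) = sqrt(7 + (1454 - 627)) = sqrt(7 + 827) = sqrt(834)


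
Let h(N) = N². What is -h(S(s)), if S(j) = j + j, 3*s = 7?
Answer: -196/9 ≈ -21.778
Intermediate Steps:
s = 7/3 (s = (⅓)*7 = 7/3 ≈ 2.3333)
S(j) = 2*j
-h(S(s)) = -(2*(7/3))² = -(14/3)² = -1*196/9 = -196/9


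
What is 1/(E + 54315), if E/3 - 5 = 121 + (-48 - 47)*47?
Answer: 1/41298 ≈ 2.4214e-5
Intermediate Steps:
E = -13017 (E = 15 + 3*(121 + (-48 - 47)*47) = 15 + 3*(121 - 95*47) = 15 + 3*(121 - 4465) = 15 + 3*(-4344) = 15 - 13032 = -13017)
1/(E + 54315) = 1/(-13017 + 54315) = 1/41298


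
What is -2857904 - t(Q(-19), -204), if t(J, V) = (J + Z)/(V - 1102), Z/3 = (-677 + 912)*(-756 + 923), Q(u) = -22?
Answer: -3732304911/1306 ≈ -2.8578e+6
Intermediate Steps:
Z = 117735 (Z = 3*((-677 + 912)*(-756 + 923)) = 3*(235*167) = 3*39245 = 117735)
t(J, V) = (117735 + J)/(-1102 + V) (t(J, V) = (J + 117735)/(V - 1102) = (117735 + J)/(-1102 + V))
-2857904 - t(Q(-19), -204) = -2857904 - (117735 - 22)/(-1102 - 204) = -2857904 - 117713/(-1306) = -2857904 - (-1)*117713/1306 = -2857904 - 1*(-117713/1306) = -2857904 + 117713/1306 = -3732304911/1306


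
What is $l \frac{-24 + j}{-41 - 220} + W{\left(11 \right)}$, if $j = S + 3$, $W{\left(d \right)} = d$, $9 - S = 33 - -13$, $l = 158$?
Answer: $\frac{415}{9} \approx 46.111$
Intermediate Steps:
$S = -37$ ($S = 9 - \left(33 - -13\right) = 9 - \left(33 + 13\right) = 9 - 46 = -37$)
$j = -34$ ($j = -37 + 3 = -34$)
$l \frac{-24 + j}{-41 - 220} + W{\left(11 \right)} = 158 \frac{-24 - 34}{-41 - 220} + 11 = 158 \left(- \frac{58}{-261}\right) + 11 = 158 \left(\left(-58\right) \left(- \frac{1}{261}\right)\right) + 11 = 158 \cdot \frac{2}{9} + 11 = \frac{316}{9} + 11 = \frac{415}{9}$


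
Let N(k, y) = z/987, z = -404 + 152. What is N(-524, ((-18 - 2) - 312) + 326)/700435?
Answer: -12/32920445 ≈ -3.6452e-7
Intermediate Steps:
z = -252
N(k, y) = -12/47 (N(k, y) = -252/987 = -252*1/987 = -12/47)
N(-524, ((-18 - 2) - 312) + 326)/700435 = -12/47/700435 = -12/47*1/700435 = -12/32920445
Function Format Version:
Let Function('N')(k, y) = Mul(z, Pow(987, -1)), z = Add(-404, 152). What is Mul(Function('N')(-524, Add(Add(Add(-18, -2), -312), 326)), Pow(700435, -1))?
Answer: Rational(-12, 32920445) ≈ -3.6452e-7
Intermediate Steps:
z = -252
Function('N')(k, y) = Rational(-12, 47) (Function('N')(k, y) = Mul(-252, Pow(987, -1)) = Mul(-252, Rational(1, 987)) = Rational(-12, 47))
Mul(Function('N')(-524, Add(Add(Add(-18, -2), -312), 326)), Pow(700435, -1)) = Mul(Rational(-12, 47), Pow(700435, -1)) = Mul(Rational(-12, 47), Rational(1, 700435)) = Rational(-12, 32920445)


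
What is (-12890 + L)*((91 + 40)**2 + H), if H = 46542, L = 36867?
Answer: 1527406831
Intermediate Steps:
(-12890 + L)*((91 + 40)**2 + H) = (-12890 + 36867)*((91 + 40)**2 + 46542) = 23977*(131**2 + 46542) = 23977*(17161 + 46542) = 23977*63703 = 1527406831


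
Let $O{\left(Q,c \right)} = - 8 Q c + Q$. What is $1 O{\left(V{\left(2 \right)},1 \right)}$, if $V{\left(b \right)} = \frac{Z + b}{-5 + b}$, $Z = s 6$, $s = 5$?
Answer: $\frac{224}{3} \approx 74.667$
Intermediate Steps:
$Z = 30$ ($Z = 5 \cdot 6 = 30$)
$V{\left(b \right)} = \frac{30 + b}{-5 + b}$
$O{\left(Q,c \right)} = Q - 8 Q c$ ($O{\left(Q,c \right)} = - 8 Q c + Q = Q - 8 Q c$)
$1 O{\left(V{\left(2 \right)},1 \right)} = 1 \frac{30 + 2}{-5 + 2} \left(1 - 8\right) = 1 \frac{1}{-3} \cdot 32 \left(1 - 8\right) = 1 \left(- \frac{1}{3}\right) 32 \left(-7\right) = 1 \left(\left(- \frac{32}{3}\right) \left(-7\right)\right) = 1 \cdot \frac{224}{3} = \frac{224}{3}$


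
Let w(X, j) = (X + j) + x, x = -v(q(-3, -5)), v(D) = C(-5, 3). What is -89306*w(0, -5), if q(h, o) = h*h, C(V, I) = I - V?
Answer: 1160978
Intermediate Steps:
q(h, o) = h²
v(D) = 8 (v(D) = 3 - 1*(-5) = 3 + 5 = 8)
x = -8 (x = -1*8 = -8)
w(X, j) = -8 + X + j (w(X, j) = (X + j) - 8 = -8 + X + j)
-89306*w(0, -5) = -89306*(-8 + 0 - 5) = -89306*(-13) = -44653*(-26) = 1160978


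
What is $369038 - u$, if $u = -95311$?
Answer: $464349$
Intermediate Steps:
$369038 - u = 369038 - -95311 = 369038 + 95311 = 464349$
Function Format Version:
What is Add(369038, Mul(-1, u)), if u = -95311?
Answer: 464349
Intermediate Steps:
Add(369038, Mul(-1, u)) = Add(369038, Mul(-1, -95311)) = Add(369038, 95311) = 464349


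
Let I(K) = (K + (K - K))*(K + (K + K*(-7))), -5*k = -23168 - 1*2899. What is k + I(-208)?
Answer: -1055533/5 ≈ -2.1111e+5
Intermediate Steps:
k = 26067/5 (k = -(-23168 - 1*2899)/5 = -(-23168 - 2899)/5 = -⅕*(-26067) = 26067/5 ≈ 5213.4)
I(K) = -5*K² (I(K) = (K + 0)*(K + (K - 7*K)) = K*(K - 6*K) = K*(-5*K) = -5*K²)
k + I(-208) = 26067/5 - 5*(-208)² = 26067/5 - 5*43264 = 26067/5 - 216320 = -1055533/5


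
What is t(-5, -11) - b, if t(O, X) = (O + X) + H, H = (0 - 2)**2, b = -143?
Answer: 131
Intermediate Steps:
H = 4 (H = (-2)**2 = 4)
t(O, X) = 4 + O + X (t(O, X) = (O + X) + 4 = 4 + O + X)
t(-5, -11) - b = (4 - 5 - 11) - 1*(-143) = -12 + 143 = 131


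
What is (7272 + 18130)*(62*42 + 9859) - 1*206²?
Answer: 316542690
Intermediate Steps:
(7272 + 18130)*(62*42 + 9859) - 1*206² = 25402*(2604 + 9859) - 1*42436 = 25402*12463 - 42436 = 316585126 - 42436 = 316542690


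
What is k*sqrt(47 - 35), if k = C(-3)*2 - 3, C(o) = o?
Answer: -18*sqrt(3) ≈ -31.177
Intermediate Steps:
k = -9 (k = -3*2 - 3 = -6 - 3 = -9)
k*sqrt(47 - 35) = -9*sqrt(47 - 35) = -18*sqrt(3)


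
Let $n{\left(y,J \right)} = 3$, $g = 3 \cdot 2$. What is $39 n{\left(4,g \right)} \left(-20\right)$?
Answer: $-2340$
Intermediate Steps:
$g = 6$
$39 n{\left(4,g \right)} \left(-20\right) = 39 \cdot 3 \left(-20\right) = 117 \left(-20\right) = -2340$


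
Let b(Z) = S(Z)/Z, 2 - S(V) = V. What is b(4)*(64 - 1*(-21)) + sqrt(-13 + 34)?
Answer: -85/2 + sqrt(21) ≈ -37.917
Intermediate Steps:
S(V) = 2 - V
b(Z) = (2 - Z)/Z
b(4)*(64 - 1*(-21)) + sqrt(-13 + 34) = ((2 - 1*4)/4)*(64 - 1*(-21)) + sqrt(-13 + 34) = ((2 - 4)/4)*(64 + 21) + sqrt(21) = ((1/4)*(-2))*85 + sqrt(21) = -1/2*85 + sqrt(21) = -85/2 + sqrt(21)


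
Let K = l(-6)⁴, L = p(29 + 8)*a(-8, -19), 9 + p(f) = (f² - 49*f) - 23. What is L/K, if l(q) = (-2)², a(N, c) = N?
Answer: 119/8 ≈ 14.875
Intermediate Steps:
l(q) = 4
p(f) = -32 + f² - 49*f (p(f) = -9 + ((f² - 49*f) - 23) = -9 + (-23 + f² - 49*f) = -32 + f² - 49*f)
L = 3808 (L = (-32 + (29 + 8)² - 49*(29 + 8))*(-8) = (-32 + 37² - 49*37)*(-8) = (-32 + 1369 - 1813)*(-8) = -476*(-8) = 3808)
K = 256 (K = 4⁴ = 256)
L/K = 3808/256 = 3808*(1/256) = 119/8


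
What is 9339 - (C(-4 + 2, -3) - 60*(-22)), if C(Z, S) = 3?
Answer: 8016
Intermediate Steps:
9339 - (C(-4 + 2, -3) - 60*(-22)) = 9339 - (3 - 60*(-22)) = 9339 - (3 + 1320) = 9339 - 1*1323 = 9339 - 1323 = 8016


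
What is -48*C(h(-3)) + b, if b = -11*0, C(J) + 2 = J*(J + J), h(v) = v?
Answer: -768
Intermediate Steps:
C(J) = -2 + 2*J**2 (C(J) = -2 + J*(J + J) = -2 + J*(2*J) = -2 + 2*J**2)
b = 0
-48*C(h(-3)) + b = -48*(-2 + 2*(-3)**2) + 0 = -48*(-2 + 2*9) + 0 = -48*(-2 + 18) + 0 = -48*16 + 0 = -768 + 0 = -768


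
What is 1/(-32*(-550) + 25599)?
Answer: 1/43199 ≈ 2.3149e-5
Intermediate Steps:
1/(-32*(-550) + 25599) = 1/(17600 + 25599) = 1/43199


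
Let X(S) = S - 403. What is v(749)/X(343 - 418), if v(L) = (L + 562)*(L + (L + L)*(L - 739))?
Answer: -20620719/478 ≈ -43140.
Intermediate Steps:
X(S) = -403 + S
v(L) = (562 + L)*(L + 2*L*(-739 + L)) (v(L) = (562 + L)*(L + (2*L)*(-739 + L)) = (562 + L)*(L + 2*L*(-739 + L)))
v(749)/X(343 - 418) = (749*(-830074 - 353*749 + 2*749**2))/(-403 + (343 - 418)) = (749*(-830074 - 264397 + 2*561001))/(-403 - 75) = (749*(-830074 - 264397 + 1122002))/(-478) = (749*27531)*(-1/478) = 20620719*(-1/478) = -20620719/478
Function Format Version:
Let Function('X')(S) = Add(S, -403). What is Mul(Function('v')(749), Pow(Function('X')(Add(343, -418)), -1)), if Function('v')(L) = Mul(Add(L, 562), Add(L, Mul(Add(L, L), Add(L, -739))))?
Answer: Rational(-20620719, 478) ≈ -43140.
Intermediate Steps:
Function('X')(S) = Add(-403, S)
Function('v')(L) = Mul(Add(562, L), Add(L, Mul(2, L, Add(-739, L)))) (Function('v')(L) = Mul(Add(562, L), Add(L, Mul(Mul(2, L), Add(-739, L)))) = Mul(Add(562, L), Add(L, Mul(2, L, Add(-739, L)))))
Mul(Function('v')(749), Pow(Function('X')(Add(343, -418)), -1)) = Mul(Mul(749, Add(-830074, Mul(-353, 749), Mul(2, Pow(749, 2)))), Pow(Add(-403, Add(343, -418)), -1)) = Mul(Mul(749, Add(-830074, -264397, Mul(2, 561001))), Pow(Add(-403, -75), -1)) = Mul(Mul(749, Add(-830074, -264397, 1122002)), Pow(-478, -1)) = Mul(Mul(749, 27531), Rational(-1, 478)) = Mul(20620719, Rational(-1, 478)) = Rational(-20620719, 478)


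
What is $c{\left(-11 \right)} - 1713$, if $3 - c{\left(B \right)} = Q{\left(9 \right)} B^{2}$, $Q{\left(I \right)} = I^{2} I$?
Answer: $-89919$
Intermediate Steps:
$Q{\left(I \right)} = I^{3}$
$c{\left(B \right)} = 3 - 729 B^{2}$ ($c{\left(B \right)} = 3 - 9^{3} B^{2} = 3 - 729 B^{2}$)
$c{\left(-11 \right)} - 1713 = \left(3 - 729 \left(-11\right)^{2}\right) - 1713 = \left(3 - 88209\right) - 1713 = -88206 - 1713 = -89919$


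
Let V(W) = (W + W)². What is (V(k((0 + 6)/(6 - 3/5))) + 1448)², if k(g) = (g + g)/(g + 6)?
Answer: 8592733809/4096 ≈ 2.0978e+6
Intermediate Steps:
k(g) = 2*g/(6 + g) (k(g) = (2*g)/(6 + g) = 2*g/(6 + g))
V(W) = 4*W² (V(W) = (2*W)² = 4*W²)
(V(k((0 + 6)/(6 - 3/5))) + 1448)² = (4*(2*((0 + 6)/(6 - 3/5))/(6 + (0 + 6)/(6 - 3/5)))² + 1448)² = (4*(2*(6/(6 - 3*⅕))/(6 + 6/(6 - 3*⅕)))² + 1448)² = (4*(2*(6/(6 - ⅗))/(6 + 6/(6 - ⅗)))² + 1448)² = (4*(2*(6/(27/5))/(6 + 6/(27/5)))² + 1448)² = (4*(2*(6*(5/27))/(6 + 6*(5/27)))² + 1448)² = (4*(2*(10/9)/(6 + 10/9))² + 1448)² = (4*(2*(10/9)/(64/9))² + 1448)² = (4*(2*(10/9)*(9/64))² + 1448)² = (4*(5/16)² + 1448)² = (4*(25/256) + 1448)² = (25/64 + 1448)² = (92697/64)² = 8592733809/4096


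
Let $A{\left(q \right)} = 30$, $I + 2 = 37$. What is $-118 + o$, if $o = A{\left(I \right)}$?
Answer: $-88$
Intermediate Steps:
$I = 35$ ($I = -2 + 37 = 35$)
$o = 30$
$-118 + o = -118 + 30 = -88$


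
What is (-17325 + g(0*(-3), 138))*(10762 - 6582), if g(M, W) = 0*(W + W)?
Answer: -72418500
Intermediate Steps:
g(M, W) = 0 (g(M, W) = 0*(2*W) = 0)
(-17325 + g(0*(-3), 138))*(10762 - 6582) = (-17325 + 0)*(10762 - 6582) = -17325*4180 = -72418500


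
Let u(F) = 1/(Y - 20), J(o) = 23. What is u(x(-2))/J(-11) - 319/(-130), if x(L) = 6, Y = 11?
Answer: 65903/26910 ≈ 2.4490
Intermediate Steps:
u(F) = -1/9 (u(F) = 1/(11 - 20) = 1/(-9) = -1/9)
u(x(-2))/J(-11) - 319/(-130) = -1/9/23 - 319/(-130) = -1/9*1/23 - 319*(-1/130) = -1/207 + 319/130 = 65903/26910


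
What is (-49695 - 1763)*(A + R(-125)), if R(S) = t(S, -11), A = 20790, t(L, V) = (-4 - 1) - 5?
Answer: -1069297240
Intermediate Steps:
t(L, V) = -10 (t(L, V) = -5 - 5 = -10)
R(S) = -10
(-49695 - 1763)*(A + R(-125)) = (-49695 - 1763)*(20790 - 10) = -51458*20780 = -1069297240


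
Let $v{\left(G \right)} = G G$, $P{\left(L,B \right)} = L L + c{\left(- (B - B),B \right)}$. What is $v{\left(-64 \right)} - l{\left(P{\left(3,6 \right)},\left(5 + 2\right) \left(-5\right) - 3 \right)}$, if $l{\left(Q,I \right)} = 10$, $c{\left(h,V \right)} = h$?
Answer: $4086$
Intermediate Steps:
$P{\left(L,B \right)} = L^{2}$ ($P{\left(L,B \right)} = L L - \left(B - B\right) = L^{2} - 0 = L^{2} + 0 = L^{2}$)
$v{\left(G \right)} = G^{2}$
$v{\left(-64 \right)} - l{\left(P{\left(3,6 \right)},\left(5 + 2\right) \left(-5\right) - 3 \right)} = \left(-64\right)^{2} - 10 = 4096 - 10 = 4086$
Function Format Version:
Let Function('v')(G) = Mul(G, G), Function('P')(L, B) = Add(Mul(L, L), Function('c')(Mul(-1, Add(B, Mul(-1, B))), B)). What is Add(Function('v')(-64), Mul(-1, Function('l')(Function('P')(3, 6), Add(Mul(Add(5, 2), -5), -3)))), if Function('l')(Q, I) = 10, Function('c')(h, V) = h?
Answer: 4086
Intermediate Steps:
Function('P')(L, B) = Pow(L, 2) (Function('P')(L, B) = Add(Mul(L, L), Mul(-1, Add(B, Mul(-1, B)))) = Add(Pow(L, 2), Mul(-1, 0)) = Add(Pow(L, 2), 0) = Pow(L, 2))
Function('v')(G) = Pow(G, 2)
Add(Function('v')(-64), Mul(-1, Function('l')(Function('P')(3, 6), Add(Mul(Add(5, 2), -5), -3)))) = Add(Pow(-64, 2), Mul(-1, 10)) = Add(4096, -10) = 4086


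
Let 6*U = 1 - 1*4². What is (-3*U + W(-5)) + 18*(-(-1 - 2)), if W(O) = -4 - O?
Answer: 125/2 ≈ 62.500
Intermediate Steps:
U = -5/2 (U = (1 - 1*4²)/6 = (1 - 1*16)/6 = (1 - 16)/6 = (⅙)*(-15) = -5/2 ≈ -2.5000)
(-3*U + W(-5)) + 18*(-(-1 - 2)) = (-3*(-5/2) + (-4 - 1*(-5))) + 18*(-(-1 - 2)) = (15/2 + (-4 + 5)) + 18*(-1*(-3)) = (15/2 + 1) + 18*3 = 17/2 + 54 = 125/2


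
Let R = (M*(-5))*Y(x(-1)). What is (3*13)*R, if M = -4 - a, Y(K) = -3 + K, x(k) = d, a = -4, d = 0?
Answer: 0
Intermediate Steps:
x(k) = 0
M = 0 (M = -4 - 1*(-4) = -4 + 4 = 0)
R = 0 (R = (0*(-5))*(-3 + 0) = 0*(-3) = 0)
(3*13)*R = (3*13)*0 = 39*0 = 0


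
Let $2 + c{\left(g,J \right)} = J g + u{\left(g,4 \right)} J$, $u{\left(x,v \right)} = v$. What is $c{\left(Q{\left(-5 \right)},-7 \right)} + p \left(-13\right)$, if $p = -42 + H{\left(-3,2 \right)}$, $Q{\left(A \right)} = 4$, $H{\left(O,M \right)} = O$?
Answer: $527$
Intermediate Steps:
$c{\left(g,J \right)} = -2 + 4 J + J g$ ($c{\left(g,J \right)} = -2 + \left(J g + 4 J\right) = -2 + \left(4 J + J g\right) = -2 + 4 J + J g$)
$p = -45$ ($p = -42 - 3 = -45$)
$c{\left(Q{\left(-5 \right)},-7 \right)} + p \left(-13\right) = \left(-2 + 4 \left(-7\right) - 28\right) - -585 = \left(-2 - 28 - 28\right) + 585 = -58 + 585 = 527$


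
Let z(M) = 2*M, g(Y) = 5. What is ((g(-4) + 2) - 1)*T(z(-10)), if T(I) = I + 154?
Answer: 804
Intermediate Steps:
T(I) = 154 + I
((g(-4) + 2) - 1)*T(z(-10)) = ((5 + 2) - 1)*(154 + 2*(-10)) = (7 - 1)*(154 - 20) = 6*134 = 804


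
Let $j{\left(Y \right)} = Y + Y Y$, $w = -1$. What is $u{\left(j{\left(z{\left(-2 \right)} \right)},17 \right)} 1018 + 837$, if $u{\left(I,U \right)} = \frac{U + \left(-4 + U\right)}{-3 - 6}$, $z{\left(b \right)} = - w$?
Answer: $- \frac{7669}{3} \approx -2556.3$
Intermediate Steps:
$z{\left(b \right)} = 1$ ($z{\left(b \right)} = \left(-1\right) \left(-1\right) = 1$)
$j{\left(Y \right)} = Y + Y^{2}$
$u{\left(I,U \right)} = \frac{4}{9} - \frac{2 U}{9}$ ($u{\left(I,U \right)} = \frac{-4 + 2 U}{-9} = \left(-4 + 2 U\right) \left(- \frac{1}{9}\right) = \frac{4}{9} - \frac{2 U}{9}$)
$u{\left(j{\left(z{\left(-2 \right)} \right)},17 \right)} 1018 + 837 = \left(\frac{4}{9} - \frac{34}{9}\right) 1018 + 837 = \left(- \frac{10}{3}\right) 1018 + 837 = - \frac{10180}{3} + 837 = - \frac{7669}{3}$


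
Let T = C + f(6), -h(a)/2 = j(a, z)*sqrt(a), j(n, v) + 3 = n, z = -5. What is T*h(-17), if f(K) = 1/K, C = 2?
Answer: 260*I*sqrt(17)/3 ≈ 357.34*I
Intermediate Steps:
j(n, v) = -3 + n
h(a) = -2*sqrt(a)*(-3 + a) (h(a) = -2*(-3 + a)*sqrt(a) = -2*sqrt(a)*(-3 + a))
T = 13/6 (T = 2 + 1/6 = 13/6 ≈ 2.1667)
T*h(-17) = 13*(2*sqrt(-17)*(3 - 1*(-17)))/6 = 13*(2*(I*sqrt(17))*(3 + 17))/6 = 13*(2*(I*sqrt(17))*20)/6 = 13*(40*I*sqrt(17))/6 = 260*I*sqrt(17)/3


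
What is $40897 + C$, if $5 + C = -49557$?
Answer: $-8665$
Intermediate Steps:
$C = -49562$ ($C = -5 - 49557 = -49562$)
$40897 + C = 40897 - 49562 = -8665$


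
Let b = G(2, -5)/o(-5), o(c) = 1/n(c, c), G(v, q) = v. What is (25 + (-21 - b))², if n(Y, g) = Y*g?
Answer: 2116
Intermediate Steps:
o(c) = c⁻² (o(c) = 1/(c*c) = 1/(c²) = c⁻²)
b = 50 (b = 2/((-5)⁻²) = 2/(1/25) = 2*25 = 50)
(25 + (-21 - b))² = (25 + (-21 - 1*50))² = (25 + (-21 - 50))² = (25 - 71)² = (-46)² = 2116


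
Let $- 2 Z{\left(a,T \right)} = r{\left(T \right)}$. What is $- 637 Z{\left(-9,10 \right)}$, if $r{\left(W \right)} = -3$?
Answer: $- \frac{1911}{2} \approx -955.5$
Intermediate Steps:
$Z{\left(a,T \right)} = \frac{3}{2}$ ($Z{\left(a,T \right)} = \left(- \frac{1}{2}\right) \left(-3\right) = \frac{3}{2}$)
$- 637 Z{\left(-9,10 \right)} = \left(-637\right) \frac{3}{2} = - \frac{1911}{2}$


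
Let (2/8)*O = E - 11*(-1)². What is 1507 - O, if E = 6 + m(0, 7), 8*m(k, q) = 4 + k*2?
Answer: 1525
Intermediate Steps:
m(k, q) = ½ + k/4 (m(k, q) = (4 + k*2)/8 = (4 + 2*k)/8 = ½ + k/4)
E = 13/2 (E = 6 + (½ + (¼)*0) = 6 + (½ + 0) = 6 + ½ = 13/2 ≈ 6.5000)
O = -18 (O = 4*(13/2 - 11*(-1)²) = 4*(13/2 - 11*1) = 4*(13/2 - 11) = 4*(-9/2) = -18)
1507 - O = 1507 - 1*(-18) = 1507 + 18 = 1525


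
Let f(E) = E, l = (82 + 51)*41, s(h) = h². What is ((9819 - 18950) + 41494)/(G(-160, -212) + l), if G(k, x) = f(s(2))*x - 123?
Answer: 32363/4482 ≈ 7.2207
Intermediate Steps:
l = 5453 (l = 133*41 = 5453)
G(k, x) = -123 + 4*x (G(k, x) = 2²*x - 123 = 4*x - 123 = -123 + 4*x)
((9819 - 18950) + 41494)/(G(-160, -212) + l) = ((9819 - 18950) + 41494)/((-123 + 4*(-212)) + 5453) = (-9131 + 41494)/((-123 - 848) + 5453) = 32363/(-971 + 5453) = 32363/4482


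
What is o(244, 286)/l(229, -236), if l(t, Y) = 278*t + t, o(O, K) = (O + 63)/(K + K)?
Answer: 307/36545652 ≈ 8.4005e-6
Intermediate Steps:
o(O, K) = (63 + O)/(2*K) (o(O, K) = (63 + O)/((2*K)) = (63 + O)*(1/(2*K)) = (63 + O)/(2*K))
l(t, Y) = 279*t
o(244, 286)/l(229, -236) = ((½)*(63 + 244)/286)/((279*229)) = ((½)*(1/286)*307)/63891 = (307/572)*(1/63891) = 307/36545652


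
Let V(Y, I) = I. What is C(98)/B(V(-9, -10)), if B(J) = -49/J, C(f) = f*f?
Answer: 1960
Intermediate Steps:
C(f) = f²
C(98)/B(V(-9, -10)) = 98²/((-49/(-10))) = 9604/((-49*(-⅒))) = 9604/(49/10) = 9604*(10/49) = 1960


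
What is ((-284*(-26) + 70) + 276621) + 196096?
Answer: 480171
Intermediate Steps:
((-284*(-26) + 70) + 276621) + 196096 = ((7384 + 70) + 276621) + 196096 = (7454 + 276621) + 196096 = 284075 + 196096 = 480171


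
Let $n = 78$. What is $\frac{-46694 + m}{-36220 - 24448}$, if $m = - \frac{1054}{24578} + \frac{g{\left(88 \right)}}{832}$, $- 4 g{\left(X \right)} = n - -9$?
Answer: $\frac{1909684322647}{2481187245056} \approx 0.76967$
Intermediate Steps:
$g{\left(X \right)} = - \frac{87}{4}$ ($g{\left(X \right)} = - \frac{78 - -9}{4} = - \frac{78 + 9}{4} = \left(- \frac{1}{4}\right) 87 = - \frac{87}{4}$)
$m = - \frac{2822999}{40897792}$ ($m = - \frac{1054}{24578} - \frac{87}{4 \cdot 832} = \left(-1054\right) \frac{1}{24578} - \frac{87}{3328} = - \frac{527}{12289} - \frac{87}{3328} = - \frac{2822999}{40897792} \approx -0.069026$)
$\frac{-46694 + m}{-36220 - 24448} = \frac{-46694 - \frac{2822999}{40897792}}{-36220 - 24448} = - \frac{1909684322647}{40897792 \left(-60668\right)} = \left(- \frac{1909684322647}{40897792}\right) \left(- \frac{1}{60668}\right) = \frac{1909684322647}{2481187245056}$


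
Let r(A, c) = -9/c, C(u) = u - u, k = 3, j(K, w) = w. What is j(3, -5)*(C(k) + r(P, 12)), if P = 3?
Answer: 15/4 ≈ 3.7500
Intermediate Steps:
C(u) = 0
j(3, -5)*(C(k) + r(P, 12)) = -5*(0 - 9/12) = -5*(0 - 9*1/12) = -5*(0 - ¾) = -5*(-¾) = 15/4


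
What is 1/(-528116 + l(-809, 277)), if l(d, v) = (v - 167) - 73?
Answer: -1/528079 ≈ -1.8937e-6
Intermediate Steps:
l(d, v) = -240 + v (l(d, v) = (-167 + v) - 73 = -240 + v)
1/(-528116 + l(-809, 277)) = 1/(-528116 + (-240 + 277)) = 1/(-528116 + 37) = 1/(-528079) = -1/528079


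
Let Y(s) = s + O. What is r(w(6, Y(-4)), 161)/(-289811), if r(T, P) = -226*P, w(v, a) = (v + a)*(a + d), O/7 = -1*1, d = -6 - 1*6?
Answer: 36386/289811 ≈ 0.12555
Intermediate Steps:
d = -12 (d = -6 - 6 = -12)
O = -7 (O = 7*(-1*1) = 7*(-1) = -7)
Y(s) = -7 + s (Y(s) = s - 7 = -7 + s)
w(v, a) = (-12 + a)*(a + v) (w(v, a) = (v + a)*(a - 12) = (a + v)*(-12 + a) = (-12 + a)*(a + v))
r(w(6, Y(-4)), 161)/(-289811) = -226*161/(-289811) = -36386*(-1/289811) = 36386/289811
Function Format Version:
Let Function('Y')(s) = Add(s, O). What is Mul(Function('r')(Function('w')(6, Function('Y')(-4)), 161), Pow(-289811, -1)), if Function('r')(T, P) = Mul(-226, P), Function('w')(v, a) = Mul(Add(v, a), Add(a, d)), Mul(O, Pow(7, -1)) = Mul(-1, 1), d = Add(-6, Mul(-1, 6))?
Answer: Rational(36386, 289811) ≈ 0.12555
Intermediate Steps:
d = -12 (d = Add(-6, -6) = -12)
O = -7 (O = Mul(7, Mul(-1, 1)) = Mul(7, -1) = -7)
Function('Y')(s) = Add(-7, s) (Function('Y')(s) = Add(s, -7) = Add(-7, s))
Function('w')(v, a) = Mul(Add(-12, a), Add(a, v)) (Function('w')(v, a) = Mul(Add(v, a), Add(a, -12)) = Mul(Add(a, v), Add(-12, a)) = Mul(Add(-12, a), Add(a, v)))
Mul(Function('r')(Function('w')(6, Function('Y')(-4)), 161), Pow(-289811, -1)) = Mul(Mul(-226, 161), Pow(-289811, -1)) = Mul(-36386, Rational(-1, 289811)) = Rational(36386, 289811)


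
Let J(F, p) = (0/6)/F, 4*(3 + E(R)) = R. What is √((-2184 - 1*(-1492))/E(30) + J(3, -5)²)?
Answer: 2*I*√346/3 ≈ 12.401*I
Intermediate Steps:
E(R) = -3 + R/4
J(F, p) = 0 (J(F, p) = (0*(⅙))/F = 0/F = 0)
√((-2184 - 1*(-1492))/E(30) + J(3, -5)²) = √((-2184 - 1*(-1492))/(-3 + (¼)*30) + 0²) = √((-2184 + 1492)/(-3 + 15/2) + 0) = √(-692/9/2 + 0) = √(-692*2/9 + 0) = √(-1384/9 + 0) = √(-1384/9) = 2*I*√346/3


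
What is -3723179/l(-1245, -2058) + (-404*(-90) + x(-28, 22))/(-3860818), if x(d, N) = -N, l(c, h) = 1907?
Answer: -7187292898494/3681289963 ≈ -1952.4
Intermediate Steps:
-3723179/l(-1245, -2058) + (-404*(-90) + x(-28, 22))/(-3860818) = -3723179/1907 + (-404*(-90) - 1*22)/(-3860818) = -3723179*1/1907 + (36360 - 22)*(-1/3860818) = -3723179/1907 + 36338*(-1/3860818) = -3723179/1907 - 18169/1930409 = -7187292898494/3681289963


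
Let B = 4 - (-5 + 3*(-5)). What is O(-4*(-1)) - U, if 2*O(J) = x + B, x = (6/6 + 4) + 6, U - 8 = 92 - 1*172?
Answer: 179/2 ≈ 89.500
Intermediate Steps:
U = -72 (U = 8 + (92 - 1*172) = 8 + (92 - 172) = 8 - 80 = -72)
B = 24 (B = 4 - (-5 - 15) = 4 - 1*(-20) = 4 + 20 = 24)
x = 11 (x = (6*(⅙) + 4) + 6 = (1 + 4) + 6 = 5 + 6 = 11)
O(J) = 35/2 (O(J) = (11 + 24)/2 = (½)*35 = 35/2)
O(-4*(-1)) - U = 35/2 - 1*(-72) = 35/2 + 72 = 179/2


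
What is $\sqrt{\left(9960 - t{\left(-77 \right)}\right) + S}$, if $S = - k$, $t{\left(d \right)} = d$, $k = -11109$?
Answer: $\sqrt{21146} \approx 145.42$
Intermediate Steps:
$S = 11109$ ($S = \left(-1\right) \left(-11109\right) = 11109$)
$\sqrt{\left(9960 - t{\left(-77 \right)}\right) + S} = \sqrt{\left(9960 - -77\right) + 11109} = \sqrt{\left(9960 + 77\right) + 11109} = \sqrt{10037 + 11109} = \sqrt{21146}$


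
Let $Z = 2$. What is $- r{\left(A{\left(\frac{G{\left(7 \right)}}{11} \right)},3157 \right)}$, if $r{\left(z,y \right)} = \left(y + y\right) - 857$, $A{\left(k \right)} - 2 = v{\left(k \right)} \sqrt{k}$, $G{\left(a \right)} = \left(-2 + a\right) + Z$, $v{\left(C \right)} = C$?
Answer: $-5457$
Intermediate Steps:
$G{\left(a \right)} = a$ ($G{\left(a \right)} = \left(-2 + a\right) + 2 = a$)
$A{\left(k \right)} = 2 + k^{\frac{3}{2}}$ ($A{\left(k \right)} = 2 + k \sqrt{k} = 2 + k^{\frac{3}{2}}$)
$r{\left(z,y \right)} = -857 + 2 y$ ($r{\left(z,y \right)} = 2 y - 857 = -857 + 2 y$)
$- r{\left(A{\left(\frac{G{\left(7 \right)}}{11} \right)},3157 \right)} = - (-857 + 2 \cdot 3157) = - (-857 + 6314) = \left(-1\right) 5457 = -5457$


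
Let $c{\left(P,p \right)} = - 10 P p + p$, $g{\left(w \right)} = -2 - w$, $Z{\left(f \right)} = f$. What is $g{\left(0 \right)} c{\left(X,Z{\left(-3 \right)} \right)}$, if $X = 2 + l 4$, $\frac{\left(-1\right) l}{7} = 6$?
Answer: $9966$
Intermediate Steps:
$l = -42$ ($l = \left(-7\right) 6 = -42$)
$X = -166$ ($X = 2 - 168 = -166$)
$c{\left(P,p \right)} = p - 10 P p$ ($c{\left(P,p \right)} = - 10 P p + p = p - 10 P p$)
$g{\left(0 \right)} c{\left(X,Z{\left(-3 \right)} \right)} = \left(-2 - 0\right) \left(- 3 \left(1 - -1660\right)\right) = \left(-2 + 0\right) \left(- 3 \left(1 + 1660\right)\right) = - 2 \left(\left(-3\right) 1661\right) = \left(-2\right) \left(-4983\right) = 9966$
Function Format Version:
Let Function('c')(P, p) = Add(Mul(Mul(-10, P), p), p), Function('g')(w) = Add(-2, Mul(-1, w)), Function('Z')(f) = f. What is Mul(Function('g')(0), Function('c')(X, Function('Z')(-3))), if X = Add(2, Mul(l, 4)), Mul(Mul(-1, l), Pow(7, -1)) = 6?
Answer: 9966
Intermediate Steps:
l = -42 (l = Mul(-7, 6) = -42)
X = -166 (X = Add(2, Mul(-42, 4)) = Add(2, -168) = -166)
Function('c')(P, p) = Add(p, Mul(-10, P, p)) (Function('c')(P, p) = Add(Mul(-10, P, p), p) = Add(p, Mul(-10, P, p)))
Mul(Function('g')(0), Function('c')(X, Function('Z')(-3))) = Mul(Add(-2, Mul(-1, 0)), Mul(-3, Add(1, Mul(-10, -166)))) = Mul(Add(-2, 0), Mul(-3, Add(1, 1660))) = Mul(-2, Mul(-3, 1661)) = Mul(-2, -4983) = 9966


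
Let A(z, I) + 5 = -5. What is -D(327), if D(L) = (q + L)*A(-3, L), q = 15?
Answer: 3420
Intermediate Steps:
A(z, I) = -10 (A(z, I) = -5 - 5 = -10)
D(L) = -150 - 10*L (D(L) = (15 + L)*(-10) = -150 - 10*L)
-D(327) = -(-150 - 10*327) = -(-150 - 3270) = -1*(-3420) = 3420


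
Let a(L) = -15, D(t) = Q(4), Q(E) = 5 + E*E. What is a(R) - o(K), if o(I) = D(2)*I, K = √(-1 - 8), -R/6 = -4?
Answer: -15 - 63*I ≈ -15.0 - 63.0*I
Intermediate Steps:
R = 24 (R = -6*(-4) = 24)
Q(E) = 5 + E²
D(t) = 21 (D(t) = 5 + 4² = 5 + 16 = 21)
K = 3*I (K = √(-9) = 3*I ≈ 3.0*I)
o(I) = 21*I
a(R) - o(K) = -15 - 21*3*I = -15 - 63*I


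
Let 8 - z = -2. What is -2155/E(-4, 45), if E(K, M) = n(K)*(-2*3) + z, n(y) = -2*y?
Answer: 2155/38 ≈ 56.711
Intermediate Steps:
z = 10 (z = 8 - 1*(-2) = 8 + 2 = 10)
E(K, M) = 10 + 12*K (E(K, M) = (-2*K)*(-2*3) + 10 = -2*K*(-6) + 10 = 12*K + 10 = 10 + 12*K)
-2155/E(-4, 45) = -2155/(10 + 12*(-4)) = -2155/(10 - 48) = -2155/(-38) = -2155*(-1/38) = 2155/38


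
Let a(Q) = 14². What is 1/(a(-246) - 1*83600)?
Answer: -1/83404 ≈ -1.1990e-5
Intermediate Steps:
a(Q) = 196
1/(a(-246) - 1*83600) = 1/(196 - 1*83600) = 1/(196 - 83600) = 1/(-83404) = -1/83404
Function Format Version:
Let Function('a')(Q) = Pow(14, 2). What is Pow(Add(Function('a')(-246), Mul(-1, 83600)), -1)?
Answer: Rational(-1, 83404) ≈ -1.1990e-5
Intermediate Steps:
Function('a')(Q) = 196
Pow(Add(Function('a')(-246), Mul(-1, 83600)), -1) = Pow(Add(196, Mul(-1, 83600)), -1) = Pow(Add(196, -83600), -1) = Pow(-83404, -1) = Rational(-1, 83404)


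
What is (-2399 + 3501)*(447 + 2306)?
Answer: 3033806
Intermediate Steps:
(-2399 + 3501)*(447 + 2306) = 1102*2753 = 3033806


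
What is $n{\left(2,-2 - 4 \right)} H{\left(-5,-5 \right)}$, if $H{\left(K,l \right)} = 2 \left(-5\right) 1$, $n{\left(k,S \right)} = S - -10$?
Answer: $-40$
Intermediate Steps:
$n{\left(k,S \right)} = 10 + S$ ($n{\left(k,S \right)} = S + 10 = 10 + S$)
$H{\left(K,l \right)} = -10$ ($H{\left(K,l \right)} = \left(-10\right) 1 = -10$)
$n{\left(2,-2 - 4 \right)} H{\left(-5,-5 \right)} = \left(10 - 6\right) \left(-10\right) = 4 \left(-10\right) = -40$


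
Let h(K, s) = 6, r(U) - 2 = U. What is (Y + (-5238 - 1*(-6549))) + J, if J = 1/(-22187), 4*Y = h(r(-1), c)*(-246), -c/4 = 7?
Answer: 20900153/22187 ≈ 942.00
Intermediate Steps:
c = -28 (c = -4*7 = -28)
r(U) = 2 + U
Y = -369 (Y = (6*(-246))/4 = (¼)*(-1476) = -369)
J = -1/22187 ≈ -4.5071e-5
(Y + (-5238 - 1*(-6549))) + J = (-369 + (-5238 - 1*(-6549))) - 1/22187 = (-369 + (-5238 + 6549)) - 1/22187 = (-369 + 1311) - 1/22187 = 942 - 1/22187 = 20900153/22187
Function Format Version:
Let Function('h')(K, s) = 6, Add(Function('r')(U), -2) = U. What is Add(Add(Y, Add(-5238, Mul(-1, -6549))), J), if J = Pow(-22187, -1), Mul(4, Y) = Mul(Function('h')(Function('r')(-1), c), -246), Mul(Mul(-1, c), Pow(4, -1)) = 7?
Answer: Rational(20900153, 22187) ≈ 942.00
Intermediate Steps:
c = -28 (c = Mul(-4, 7) = -28)
Function('r')(U) = Add(2, U)
Y = -369 (Y = Mul(Rational(1, 4), Mul(6, -246)) = Mul(Rational(1, 4), -1476) = -369)
J = Rational(-1, 22187) ≈ -4.5071e-5
Add(Add(Y, Add(-5238, Mul(-1, -6549))), J) = Add(Add(-369, Add(-5238, Mul(-1, -6549))), Rational(-1, 22187)) = Add(Add(-369, Add(-5238, 6549)), Rational(-1, 22187)) = Add(Add(-369, 1311), Rational(-1, 22187)) = Add(942, Rational(-1, 22187)) = Rational(20900153, 22187)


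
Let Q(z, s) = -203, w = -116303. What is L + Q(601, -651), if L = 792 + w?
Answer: -115714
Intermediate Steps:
L = -115511 (L = 792 - 116303 = -115511)
L + Q(601, -651) = -115511 - 203 = -115714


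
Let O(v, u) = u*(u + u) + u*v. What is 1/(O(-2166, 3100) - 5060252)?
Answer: 1/7445148 ≈ 1.3432e-7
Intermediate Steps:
O(v, u) = 2*u² + u*v (O(v, u) = u*(2*u) + u*v = 2*u² + u*v)
1/(O(-2166, 3100) - 5060252) = 1/(3100*(-2166 + 2*3100) - 5060252) = 1/(3100*(-2166 + 6200) - 5060252) = 1/(3100*4034 - 5060252) = 1/(12505400 - 5060252) = 1/7445148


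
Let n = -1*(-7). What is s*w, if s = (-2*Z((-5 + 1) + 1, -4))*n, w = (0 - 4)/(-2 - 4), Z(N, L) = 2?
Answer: -56/3 ≈ -18.667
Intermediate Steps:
n = 7
w = 2/3 (w = -4/(-6) = -4*(-1/6) = 2/3 ≈ 0.66667)
s = -28 (s = -2*2*7 = -4*7 = -28)
s*w = -28*2/3 = -56/3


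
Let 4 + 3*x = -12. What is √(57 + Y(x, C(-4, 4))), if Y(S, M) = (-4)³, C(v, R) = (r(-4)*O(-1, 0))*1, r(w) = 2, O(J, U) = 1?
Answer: I*√7 ≈ 2.6458*I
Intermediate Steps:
x = -16/3 (x = -4/3 + (⅓)*(-12) = -4/3 - 4 = -16/3 ≈ -5.3333)
C(v, R) = 2 (C(v, R) = (2*1)*1 = 2*1 = 2)
Y(S, M) = -64
√(57 + Y(x, C(-4, 4))) = √(57 - 64) = √(-7) = I*√7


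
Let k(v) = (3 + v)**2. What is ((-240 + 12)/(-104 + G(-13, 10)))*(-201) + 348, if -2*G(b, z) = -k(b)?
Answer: -1502/3 ≈ -500.67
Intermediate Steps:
G(b, z) = (3 + b)**2/2 (G(b, z) = -(-1)*(3 + b)**2/2 = (3 + b)**2/2)
((-240 + 12)/(-104 + G(-13, 10)))*(-201) + 348 = ((-240 + 12)/(-104 + (3 - 13)**2/2))*(-201) + 348 = -228/(-104 + (1/2)*(-10)**2)*(-201) + 348 = -228/(-104 + (1/2)*100)*(-201) + 348 = -228/(-104 + 50)*(-201) + 348 = -228/(-54)*(-201) + 348 = -228*(-1/54)*(-201) + 348 = (38/9)*(-201) + 348 = -2546/3 + 348 = -1502/3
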